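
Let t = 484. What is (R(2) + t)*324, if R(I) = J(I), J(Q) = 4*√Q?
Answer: 156816 + 1296*√2 ≈ 1.5865e+5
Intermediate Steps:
R(I) = 4*√I
(R(2) + t)*324 = (4*√2 + 484)*324 = (484 + 4*√2)*324 = 156816 + 1296*√2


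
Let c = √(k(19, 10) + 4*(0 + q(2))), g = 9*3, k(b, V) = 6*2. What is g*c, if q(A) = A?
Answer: 54*√5 ≈ 120.75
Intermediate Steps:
k(b, V) = 12
g = 27
c = 2*√5 (c = √(12 + 4*(0 + 2)) = √(12 + 4*2) = √(12 + 8) = √20 = 2*√5 ≈ 4.4721)
g*c = 27*(2*√5) = 54*√5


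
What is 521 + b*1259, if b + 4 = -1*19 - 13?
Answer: -44803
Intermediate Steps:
b = -36 (b = -4 + (-1*19 - 13) = -4 + (-19 - 13) = -4 - 32 = -36)
521 + b*1259 = 521 - 36*1259 = 521 - 45324 = -44803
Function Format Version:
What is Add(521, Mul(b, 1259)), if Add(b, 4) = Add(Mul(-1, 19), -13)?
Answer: -44803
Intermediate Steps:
b = -36 (b = Add(-4, Add(Mul(-1, 19), -13)) = Add(-4, Add(-19, -13)) = Add(-4, -32) = -36)
Add(521, Mul(b, 1259)) = Add(521, Mul(-36, 1259)) = Add(521, -45324) = -44803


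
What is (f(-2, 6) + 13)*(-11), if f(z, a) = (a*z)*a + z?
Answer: 671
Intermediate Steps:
f(z, a) = z + z*a² (f(z, a) = z*a² + z = z + z*a²)
(f(-2, 6) + 13)*(-11) = (-2*(1 + 6²) + 13)*(-11) = (-2*(1 + 36) + 13)*(-11) = (-2*37 + 13)*(-11) = (-74 + 13)*(-11) = -61*(-11) = 671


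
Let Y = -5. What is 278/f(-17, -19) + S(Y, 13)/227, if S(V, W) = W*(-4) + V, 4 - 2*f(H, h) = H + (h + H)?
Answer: 122963/12939 ≈ 9.5033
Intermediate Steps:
f(H, h) = 2 - H - h/2 (f(H, h) = 2 - (H + (h + H))/2 = 2 - (H + (H + h))/2 = 2 - (h + 2*H)/2 = 2 + (-H - h/2) = 2 - H - h/2)
S(V, W) = V - 4*W (S(V, W) = -4*W + V = V - 4*W)
278/f(-17, -19) + S(Y, 13)/227 = 278/(2 - 1*(-17) - 1/2*(-19)) + (-5 - 4*13)/227 = 278/(2 + 17 + 19/2) + (-5 - 52)*(1/227) = 278/(57/2) - 57*1/227 = 278*(2/57) - 57/227 = 556/57 - 57/227 = 122963/12939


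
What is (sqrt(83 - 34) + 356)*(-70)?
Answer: -25410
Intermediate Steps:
(sqrt(83 - 34) + 356)*(-70) = (sqrt(49) + 356)*(-70) = (7 + 356)*(-70) = 363*(-70) = -25410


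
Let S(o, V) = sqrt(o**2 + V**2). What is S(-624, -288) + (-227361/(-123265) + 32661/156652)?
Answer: 39642513537/19309708780 + 48*sqrt(205) ≈ 689.31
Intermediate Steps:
S(o, V) = sqrt(V**2 + o**2)
S(-624, -288) + (-227361/(-123265) + 32661/156652) = sqrt((-288)**2 + (-624)**2) + (-227361/(-123265) + 32661/156652) = sqrt(82944 + 389376) + (-227361*(-1/123265) + 32661*(1/156652)) = sqrt(472320) + (227361/123265 + 32661/156652) = 48*sqrt(205) + 39642513537/19309708780 = 39642513537/19309708780 + 48*sqrt(205)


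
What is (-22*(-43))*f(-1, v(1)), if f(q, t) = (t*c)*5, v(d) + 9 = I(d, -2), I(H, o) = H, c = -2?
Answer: 75680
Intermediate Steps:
v(d) = -9 + d
f(q, t) = -10*t (f(q, t) = (t*(-2))*5 = -2*t*5 = -10*t)
(-22*(-43))*f(-1, v(1)) = (-22*(-43))*(-10*(-9 + 1)) = 946*(-10*(-8)) = 946*80 = 75680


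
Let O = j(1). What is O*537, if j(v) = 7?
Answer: 3759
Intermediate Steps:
O = 7
O*537 = 7*537 = 3759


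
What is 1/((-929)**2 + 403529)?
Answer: 1/1266570 ≈ 7.8953e-7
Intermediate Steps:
1/((-929)**2 + 403529) = 1/(863041 + 403529) = 1/1266570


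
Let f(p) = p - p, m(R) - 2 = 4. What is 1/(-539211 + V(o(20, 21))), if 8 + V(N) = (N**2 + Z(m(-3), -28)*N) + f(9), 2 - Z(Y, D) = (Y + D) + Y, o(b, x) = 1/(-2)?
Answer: -4/2156911 ≈ -1.8545e-6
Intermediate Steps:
m(R) = 6 (m(R) = 2 + 4 = 6)
o(b, x) = -1/2
f(p) = 0
Z(Y, D) = 2 - D - 2*Y (Z(Y, D) = 2 - ((Y + D) + Y) = 2 - ((D + Y) + Y) = 2 - (D + 2*Y) = 2 + (-D - 2*Y) = 2 - D - 2*Y)
V(N) = -8 + N**2 + 18*N (V(N) = -8 + ((N**2 + (2 - 1*(-28) - 2*6)*N) + 0) = -8 + ((N**2 + (2 + 28 - 12)*N) + 0) = -8 + ((N**2 + 18*N) + 0) = -8 + (N**2 + 18*N) = -8 + N**2 + 18*N)
1/(-539211 + V(o(20, 21))) = 1/(-539211 + (-8 + (-1/2)**2 + 18*(-1/2))) = 1/(-539211 + (-8 + 1/4 - 9)) = 1/(-539211 - 67/4) = 1/(-2156911/4) = -4/2156911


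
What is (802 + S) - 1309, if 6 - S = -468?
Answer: -33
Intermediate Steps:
S = 474 (S = 6 - 1*(-468) = 6 + 468 = 474)
(802 + S) - 1309 = (802 + 474) - 1309 = 1276 - 1309 = -33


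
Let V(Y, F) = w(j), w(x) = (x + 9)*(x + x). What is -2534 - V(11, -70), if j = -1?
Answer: -2518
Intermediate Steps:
w(x) = 2*x*(9 + x) (w(x) = (9 + x)*(2*x) = 2*x*(9 + x))
V(Y, F) = -16 (V(Y, F) = 2*(-1)*(9 - 1) = 2*(-1)*8 = -16)
-2534 - V(11, -70) = -2534 - 1*(-16) = -2534 + 16 = -2518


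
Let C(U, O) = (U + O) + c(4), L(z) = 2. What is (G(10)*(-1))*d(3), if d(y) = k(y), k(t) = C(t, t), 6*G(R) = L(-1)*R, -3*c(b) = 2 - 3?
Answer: -190/9 ≈ -21.111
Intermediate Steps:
c(b) = 1/3 (c(b) = -(2 - 3)/3 = -1/3*(-1) = 1/3)
C(U, O) = 1/3 + O + U (C(U, O) = (U + O) + 1/3 = (O + U) + 1/3 = 1/3 + O + U)
G(R) = R/3 (G(R) = (2*R)/6 = R/3)
k(t) = 1/3 + 2*t (k(t) = 1/3 + t + t = 1/3 + 2*t)
d(y) = 1/3 + 2*y
(G(10)*(-1))*d(3) = (((1/3)*10)*(-1))*(1/3 + 2*3) = ((10/3)*(-1))*(1/3 + 6) = -10/3*19/3 = -190/9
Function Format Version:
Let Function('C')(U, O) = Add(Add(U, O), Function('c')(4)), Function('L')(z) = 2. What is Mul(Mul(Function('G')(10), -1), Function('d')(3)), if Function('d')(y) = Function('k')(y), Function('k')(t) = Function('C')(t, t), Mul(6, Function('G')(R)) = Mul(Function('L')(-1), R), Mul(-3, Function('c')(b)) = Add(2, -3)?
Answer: Rational(-190, 9) ≈ -21.111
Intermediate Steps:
Function('c')(b) = Rational(1, 3) (Function('c')(b) = Mul(Rational(-1, 3), Add(2, -3)) = Mul(Rational(-1, 3), -1) = Rational(1, 3))
Function('C')(U, O) = Add(Rational(1, 3), O, U) (Function('C')(U, O) = Add(Add(U, O), Rational(1, 3)) = Add(Add(O, U), Rational(1, 3)) = Add(Rational(1, 3), O, U))
Function('G')(R) = Mul(Rational(1, 3), R) (Function('G')(R) = Mul(Rational(1, 6), Mul(2, R)) = Mul(Rational(1, 3), R))
Function('k')(t) = Add(Rational(1, 3), Mul(2, t)) (Function('k')(t) = Add(Rational(1, 3), t, t) = Add(Rational(1, 3), Mul(2, t)))
Function('d')(y) = Add(Rational(1, 3), Mul(2, y))
Mul(Mul(Function('G')(10), -1), Function('d')(3)) = Mul(Mul(Mul(Rational(1, 3), 10), -1), Add(Rational(1, 3), Mul(2, 3))) = Mul(Mul(Rational(10, 3), -1), Add(Rational(1, 3), 6)) = Mul(Rational(-10, 3), Rational(19, 3)) = Rational(-190, 9)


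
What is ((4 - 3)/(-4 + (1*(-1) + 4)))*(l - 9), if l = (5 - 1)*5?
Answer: -11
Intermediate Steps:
l = 20 (l = 4*5 = 20)
((4 - 3)/(-4 + (1*(-1) + 4)))*(l - 9) = ((4 - 3)/(-4 + (1*(-1) + 4)))*(20 - 9) = (1/(-4 + (-1 + 4)))*11 = (1/(-4 + 3))*11 = (1/(-1))*11 = (1*(-1))*11 = -1*11 = -11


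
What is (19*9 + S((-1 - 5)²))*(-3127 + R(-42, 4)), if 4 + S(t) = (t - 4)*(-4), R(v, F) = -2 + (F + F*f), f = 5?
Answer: -121095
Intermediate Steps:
R(v, F) = -2 + 6*F (R(v, F) = -2 + (F + F*5) = -2 + (F + 5*F) = -2 + 6*F)
S(t) = 12 - 4*t (S(t) = -4 + (t - 4)*(-4) = -4 + (-4 + t)*(-4) = -4 + (16 - 4*t) = 12 - 4*t)
(19*9 + S((-1 - 5)²))*(-3127 + R(-42, 4)) = (19*9 + (12 - 4*(-1 - 5)²))*(-3127 + (-2 + 6*4)) = (171 + (12 - 4*(-6)²))*(-3127 + (-2 + 24)) = (171 + (12 - 4*36))*(-3127 + 22) = (171 + (12 - 144))*(-3105) = (171 - 132)*(-3105) = 39*(-3105) = -121095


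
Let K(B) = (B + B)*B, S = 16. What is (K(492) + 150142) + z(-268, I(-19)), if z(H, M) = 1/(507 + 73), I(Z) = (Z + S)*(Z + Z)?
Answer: 367876601/580 ≈ 6.3427e+5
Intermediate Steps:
K(B) = 2*B² (K(B) = (2*B)*B = 2*B²)
I(Z) = 2*Z*(16 + Z) (I(Z) = (Z + 16)*(Z + Z) = (16 + Z)*(2*Z) = 2*Z*(16 + Z))
z(H, M) = 1/580
(K(492) + 150142) + z(-268, I(-19)) = (2*492² + 150142) + 1/580 = (2*242064 + 150142) + 1/580 = (484128 + 150142) + 1/580 = 634270 + 1/580 = 367876601/580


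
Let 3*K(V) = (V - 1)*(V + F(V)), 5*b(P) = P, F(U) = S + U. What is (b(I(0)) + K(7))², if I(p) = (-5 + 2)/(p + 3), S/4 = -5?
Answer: 3721/25 ≈ 148.84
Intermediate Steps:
S = -20 (S = 4*(-5) = -20)
F(U) = -20 + U
I(p) = -3/(3 + p)
b(P) = P/5
K(V) = (-1 + V)*(-20 + 2*V)/3 (K(V) = ((V - 1)*(V + (-20 + V)))/3 = ((-1 + V)*(-20 + 2*V))/3 = (-1 + V)*(-20 + 2*V)/3)
(b(I(0)) + K(7))² = ((-3/(3 + 0))/5 + (20/3 - 22/3*7 + (⅔)*7²))² = ((-3/3)/5 + (20/3 - 154/3 + (⅔)*49))² = ((-3*⅓)/5 + (20/3 - 154/3 + 98/3))² = ((⅕)*(-1) - 12)² = (-⅕ - 12)² = (-61/5)² = 3721/25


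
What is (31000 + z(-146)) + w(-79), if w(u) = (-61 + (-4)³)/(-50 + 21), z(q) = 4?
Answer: 899241/29 ≈ 31008.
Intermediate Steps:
w(u) = 125/29 (w(u) = (-61 - 64)/(-29) = -125*(-1/29) = 125/29)
(31000 + z(-146)) + w(-79) = (31000 + 4) + 125/29 = 31004 + 125/29 = 899241/29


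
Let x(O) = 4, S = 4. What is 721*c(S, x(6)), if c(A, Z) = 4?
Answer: 2884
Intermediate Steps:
721*c(S, x(6)) = 721*4 = 2884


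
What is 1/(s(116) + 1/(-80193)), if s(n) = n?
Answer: 80193/9302387 ≈ 0.0086207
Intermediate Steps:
1/(s(116) + 1/(-80193)) = 1/(116 + 1/(-80193)) = 1/(116 - 1/80193) = 1/(9302387/80193) = 80193/9302387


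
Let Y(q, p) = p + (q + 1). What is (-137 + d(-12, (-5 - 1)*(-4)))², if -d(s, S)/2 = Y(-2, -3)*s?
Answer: 54289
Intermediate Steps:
Y(q, p) = 1 + p + q (Y(q, p) = p + (1 + q) = 1 + p + q)
d(s, S) = 8*s (d(s, S) = -2*(1 - 3 - 2)*s = -(-8)*s = 8*s)
(-137 + d(-12, (-5 - 1)*(-4)))² = (-137 + 8*(-12))² = (-137 - 96)² = (-233)² = 54289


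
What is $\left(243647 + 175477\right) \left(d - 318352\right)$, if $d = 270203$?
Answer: $-20180401476$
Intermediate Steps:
$\left(243647 + 175477\right) \left(d - 318352\right) = \left(243647 + 175477\right) \left(270203 - 318352\right) = 419124 \left(-48149\right) = -20180401476$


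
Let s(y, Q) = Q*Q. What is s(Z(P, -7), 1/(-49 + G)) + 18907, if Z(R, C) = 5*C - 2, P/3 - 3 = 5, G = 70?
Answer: 8337988/441 ≈ 18907.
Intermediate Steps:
P = 24 (P = 9 + 3*5 = 9 + 15 = 24)
Z(R, C) = -2 + 5*C
s(y, Q) = Q²
s(Z(P, -7), 1/(-49 + G)) + 18907 = (1/(-49 + 70))² + 18907 = (1/21)² + 18907 = 1/441 + 18907 = 8337988/441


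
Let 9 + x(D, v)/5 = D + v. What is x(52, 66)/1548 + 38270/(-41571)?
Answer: -4065085/7150212 ≈ -0.56853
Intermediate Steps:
x(D, v) = -45 + 5*D + 5*v (x(D, v) = -45 + 5*(D + v) = -45 + (5*D + 5*v) = -45 + 5*D + 5*v)
x(52, 66)/1548 + 38270/(-41571) = (-45 + 5*52 + 5*66)/1548 + 38270/(-41571) = (-45 + 260 + 330)*(1/1548) + 38270*(-1/41571) = 545*(1/1548) - 38270/41571 = 545/1548 - 38270/41571 = -4065085/7150212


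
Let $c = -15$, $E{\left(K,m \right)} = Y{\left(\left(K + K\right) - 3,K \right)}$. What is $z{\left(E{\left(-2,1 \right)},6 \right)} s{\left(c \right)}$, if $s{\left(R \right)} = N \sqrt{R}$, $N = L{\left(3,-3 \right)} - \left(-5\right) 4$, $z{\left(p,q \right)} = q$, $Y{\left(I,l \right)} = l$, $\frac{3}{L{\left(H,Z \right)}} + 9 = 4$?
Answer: $\frac{582 i \sqrt{15}}{5} \approx 450.82 i$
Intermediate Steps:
$L{\left(H,Z \right)} = - \frac{3}{5}$ ($L{\left(H,Z \right)} = \frac{3}{-9 + 4} = \frac{3}{-5} = 3 \left(- \frac{1}{5}\right) = - \frac{3}{5}$)
$E{\left(K,m \right)} = K$
$N = \frac{97}{5}$ ($N = - \frac{3}{5} - \left(-5\right) 4 = - \frac{3}{5} - -20 = - \frac{3}{5} + 20 = \frac{97}{5} \approx 19.4$)
$s{\left(R \right)} = \frac{97 \sqrt{R}}{5}$
$z{\left(E{\left(-2,1 \right)},6 \right)} s{\left(c \right)} = 6 \frac{97 \sqrt{-15}}{5} = 6 \frac{97 i \sqrt{15}}{5} = \frac{582 i \sqrt{15}}{5}$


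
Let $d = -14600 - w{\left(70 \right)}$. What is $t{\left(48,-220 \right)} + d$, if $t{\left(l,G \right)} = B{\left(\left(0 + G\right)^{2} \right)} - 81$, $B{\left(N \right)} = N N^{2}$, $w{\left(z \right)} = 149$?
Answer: $113379903985170$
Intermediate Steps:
$B{\left(N \right)} = N^{3}$
$t{\left(l,G \right)} = -81 + G^{6}$ ($t{\left(l,G \right)} = \left(\left(0 + G\right)^{2}\right)^{3} - 81 = \left(G^{2}\right)^{3} - 81 = G^{6} - 81 = -81 + G^{6}$)
$d = -14749$ ($d = -14600 - 149 = -14749$)
$t{\left(48,-220 \right)} + d = \left(-81 + \left(-220\right)^{6}\right) - 14749 = \left(-81 + 113379904000000\right) - 14749 = 113379903999919 - 14749 = 113379903985170$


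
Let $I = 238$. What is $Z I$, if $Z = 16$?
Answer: $3808$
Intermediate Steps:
$Z I = 16 \cdot 238 = 3808$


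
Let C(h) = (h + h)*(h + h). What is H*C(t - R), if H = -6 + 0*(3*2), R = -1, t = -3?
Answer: -96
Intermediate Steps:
C(h) = 4*h² (C(h) = (2*h)*(2*h) = 4*h²)
H = -6 (H = -6 + 0*6 = -6 + 0 = -6)
H*C(t - R) = -24*(-3 - 1*(-1))² = -24*(-3 + 1)² = -24*(-2)² = -24*4 = -6*16 = -96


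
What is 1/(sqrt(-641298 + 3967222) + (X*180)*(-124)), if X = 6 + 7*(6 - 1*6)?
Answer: -33480/4482810119 - 7*sqrt(16969)/8965620238 ≈ -7.5702e-6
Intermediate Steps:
X = 6 (X = 6 + 7*(6 - 6) = 6 + 7*0 = 6 + 0 = 6)
1/(sqrt(-641298 + 3967222) + (X*180)*(-124)) = 1/(sqrt(-641298 + 3967222) + (6*180)*(-124)) = 1/(sqrt(3325924) + 1080*(-124)) = 1/(14*sqrt(16969) - 133920) = 1/(-133920 + 14*sqrt(16969))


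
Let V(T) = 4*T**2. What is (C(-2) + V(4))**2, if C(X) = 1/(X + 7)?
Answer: 103041/25 ≈ 4121.6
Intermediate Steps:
C(X) = 1/(7 + X)
(C(-2) + V(4))**2 = (1/(7 - 2) + 4*4**2)**2 = (1/5 + 4*16)**2 = (1/5 + 64)**2 = (321/5)**2 = 103041/25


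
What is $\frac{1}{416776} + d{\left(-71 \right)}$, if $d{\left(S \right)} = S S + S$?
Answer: $\frac{2071376721}{416776} \approx 4970.0$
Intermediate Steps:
$d{\left(S \right)} = S + S^{2}$ ($d{\left(S \right)} = S^{2} + S = S + S^{2}$)
$\frac{1}{416776} + d{\left(-71 \right)} = \frac{1}{416776} - 71 \left(1 - 71\right) = \frac{1}{416776} - -4970 = \frac{1}{416776} + 4970 = \frac{2071376721}{416776}$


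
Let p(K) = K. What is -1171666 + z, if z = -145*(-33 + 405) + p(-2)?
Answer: -1225608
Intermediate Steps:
z = -53942 (z = -145*(-33 + 405) - 2 = -145*372 - 2 = -53940 - 2 = -53942)
-1171666 + z = -1171666 - 53942 = -1225608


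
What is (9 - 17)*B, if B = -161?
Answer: 1288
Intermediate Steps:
(9 - 17)*B = (9 - 17)*(-161) = -8*(-161) = 1288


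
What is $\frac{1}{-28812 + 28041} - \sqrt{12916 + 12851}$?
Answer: $- \frac{1}{771} - 3 \sqrt{2863} \approx -160.52$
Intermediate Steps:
$\frac{1}{-28812 + 28041} - \sqrt{12916 + 12851} = \frac{1}{-771} - \sqrt{25767} = - \frac{1}{771} - 3 \sqrt{2863}$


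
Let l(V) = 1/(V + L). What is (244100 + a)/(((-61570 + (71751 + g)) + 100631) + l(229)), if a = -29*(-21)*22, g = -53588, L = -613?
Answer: 98879232/21974015 ≈ 4.4998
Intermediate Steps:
l(V) = 1/(-613 + V) (l(V) = 1/(V - 613) = 1/(-613 + V))
a = 13398 (a = 609*22 = 13398)
(244100 + a)/(((-61570 + (71751 + g)) + 100631) + l(229)) = (244100 + 13398)/(((-61570 + (71751 - 53588)) + 100631) + 1/(-613 + 229)) = 257498/(((-61570 + 18163) + 100631) + 1/(-384)) = 257498/((-43407 + 100631) - 1/384) = 257498/(57224 - 1/384) = 257498/(21974015/384) = 257498*(384/21974015) = 98879232/21974015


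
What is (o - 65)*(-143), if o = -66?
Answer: 18733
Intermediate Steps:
(o - 65)*(-143) = (-66 - 65)*(-143) = -131*(-143) = 18733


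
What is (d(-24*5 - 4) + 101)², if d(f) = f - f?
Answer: 10201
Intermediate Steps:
d(f) = 0
(d(-24*5 - 4) + 101)² = (0 + 101)² = 101² = 10201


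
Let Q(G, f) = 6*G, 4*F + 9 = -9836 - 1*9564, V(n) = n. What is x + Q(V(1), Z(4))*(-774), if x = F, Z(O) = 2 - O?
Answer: -37985/4 ≈ -9496.3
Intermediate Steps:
F = -19409/4 (F = -9/4 + (-9836 - 1*9564)/4 = -9/4 + (-9836 - 9564)/4 = -9/4 + (¼)*(-19400) = -9/4 - 4850 = -19409/4 ≈ -4852.3)
x = -19409/4 ≈ -4852.3
x + Q(V(1), Z(4))*(-774) = -19409/4 + (6*1)*(-774) = -19409/4 + 6*(-774) = -19409/4 - 4644 = -37985/4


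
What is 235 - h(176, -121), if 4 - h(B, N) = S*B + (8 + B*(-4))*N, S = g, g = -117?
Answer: 63855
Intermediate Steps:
S = -117
h(B, N) = 4 + 117*B - N*(8 - 4*B) (h(B, N) = 4 - (-117*B + (8 + B*(-4))*N) = 4 - (-117*B + (8 - 4*B)*N) = 4 - (-117*B + N*(8 - 4*B)) = 4 + (117*B - N*(8 - 4*B)) = 4 + 117*B - N*(8 - 4*B))
235 - h(176, -121) = 235 - (4 - 8*(-121) + 117*176 + 4*176*(-121)) = 235 - (4 + 968 + 20592 - 85184) = 235 - 1*(-63620) = 235 + 63620 = 63855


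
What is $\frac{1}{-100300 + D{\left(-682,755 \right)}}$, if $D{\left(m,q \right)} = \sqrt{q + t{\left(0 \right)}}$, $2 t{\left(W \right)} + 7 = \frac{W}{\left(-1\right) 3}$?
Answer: $- \frac{200600}{20120178497} - \frac{3 \sqrt{334}}{20120178497} \approx -9.9728 \cdot 10^{-6}$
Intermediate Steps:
$t{\left(W \right)} = - \frac{7}{2} - \frac{W}{6}$ ($t{\left(W \right)} = - \frac{7}{2} + \frac{W \frac{1}{\left(-1\right) 3}}{2} = - \frac{7}{2} + \frac{W \frac{1}{-3}}{2} = - \frac{7}{2} + \frac{W \left(- \frac{1}{3}\right)}{2} = - \frac{7}{2} + \frac{\left(- \frac{1}{3}\right) W}{2} = - \frac{7}{2} - \frac{W}{6}$)
$D{\left(m,q \right)} = \sqrt{- \frac{7}{2} + q}$ ($D{\left(m,q \right)} = \sqrt{q - \frac{7}{2}} = \sqrt{- \frac{7}{2} + q}$)
$\frac{1}{-100300 + D{\left(-682,755 \right)}} = \frac{1}{-100300 + \frac{\sqrt{-14 + 4 \cdot 755}}{2}} = \frac{1}{-100300 + \frac{\sqrt{-14 + 3020}}{2}} = \frac{1}{-100300 + \frac{\sqrt{3006}}{2}} = \frac{1}{-100300 + \frac{3 \sqrt{334}}{2}}$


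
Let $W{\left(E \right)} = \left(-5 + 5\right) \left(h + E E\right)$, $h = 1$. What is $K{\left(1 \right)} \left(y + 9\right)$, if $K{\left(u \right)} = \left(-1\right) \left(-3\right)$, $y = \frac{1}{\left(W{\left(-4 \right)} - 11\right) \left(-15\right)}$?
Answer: $\frac{1486}{55} \approx 27.018$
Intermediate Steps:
$W{\left(E \right)} = 0$ ($W{\left(E \right)} = \left(-5 + 5\right) \left(1 + E E\right) = 0 \left(1 + E^{2}\right) = 0$)
$y = \frac{1}{165}$ ($y = \frac{1}{\left(0 - 11\right) \left(-15\right)} = \frac{1}{-11} \left(- \frac{1}{15}\right) = \left(- \frac{1}{11}\right) \left(- \frac{1}{15}\right) = \frac{1}{165} \approx 0.0060606$)
$K{\left(u \right)} = 3$
$K{\left(1 \right)} \left(y + 9\right) = 3 \left(\frac{1}{165} + 9\right) = 3 \cdot \frac{1486}{165} = \frac{1486}{55}$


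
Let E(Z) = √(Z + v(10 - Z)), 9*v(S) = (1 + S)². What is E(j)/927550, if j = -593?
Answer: √359479/2782650 ≈ 0.00021547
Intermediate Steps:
v(S) = (1 + S)²/9
E(Z) = √(Z + (11 - Z)²/9) (E(Z) = √(Z + (1 + (10 - Z))²/9) = √(Z + (11 - Z)²/9))
E(j)/927550 = (√((-11 - 593)² + 9*(-593))/3)/927550 = (√((-604)² - 5337)/3)*(1/927550) = (√(364816 - 5337)/3)*(1/927550) = (√359479/3)*(1/927550) = √359479/2782650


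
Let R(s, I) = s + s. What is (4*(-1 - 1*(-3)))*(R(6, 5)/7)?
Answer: 96/7 ≈ 13.714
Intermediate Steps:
R(s, I) = 2*s
(4*(-1 - 1*(-3)))*(R(6, 5)/7) = (4*(-1 - 1*(-3)))*((2*6)/7) = (4*(-1 + 3))*(12*(1/7)) = (4*2)*(12/7) = 8*(12/7) = 96/7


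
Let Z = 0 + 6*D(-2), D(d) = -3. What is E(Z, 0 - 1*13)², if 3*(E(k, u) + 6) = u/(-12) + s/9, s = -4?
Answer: 390625/11664 ≈ 33.490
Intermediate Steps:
Z = -18 (Z = 0 + 6*(-3) = 0 - 18 = -18)
E(k, u) = -166/27 - u/36 (E(k, u) = -6 + (u/(-12) - 4/9)/3 = -6 + (u*(-1/12) - 4*⅑)/3 = -6 + (-u/12 - 4/9)/3 = -6 + (-4/9 - u/12)/3 = -6 + (-4/27 - u/36) = -166/27 - u/36)
E(Z, 0 - 1*13)² = (-166/27 - (0 - 1*13)/36)² = (-166/27 - (0 - 13)/36)² = (-166/27 - 1/36*(-13))² = (-166/27 + 13/36)² = (-625/108)² = 390625/11664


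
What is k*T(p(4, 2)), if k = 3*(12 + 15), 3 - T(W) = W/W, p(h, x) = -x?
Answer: 162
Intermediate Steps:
T(W) = 2 (T(W) = 3 - W/W = 3 - 1*1 = 3 - 1 = 2)
k = 81 (k = 3*27 = 81)
k*T(p(4, 2)) = 81*2 = 162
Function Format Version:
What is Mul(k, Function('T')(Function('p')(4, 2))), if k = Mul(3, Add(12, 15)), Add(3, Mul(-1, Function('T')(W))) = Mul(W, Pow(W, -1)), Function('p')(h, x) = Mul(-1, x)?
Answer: 162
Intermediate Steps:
Function('T')(W) = 2 (Function('T')(W) = Add(3, Mul(-1, Mul(W, Pow(W, -1)))) = Add(3, Mul(-1, 1)) = Add(3, -1) = 2)
k = 81 (k = Mul(3, 27) = 81)
Mul(k, Function('T')(Function('p')(4, 2))) = Mul(81, 2) = 162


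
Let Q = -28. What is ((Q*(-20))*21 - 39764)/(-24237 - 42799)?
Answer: 7001/16759 ≈ 0.41775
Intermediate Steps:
((Q*(-20))*21 - 39764)/(-24237 - 42799) = (-28*(-20)*21 - 39764)/(-24237 - 42799) = (560*21 - 39764)/(-67036) = (11760 - 39764)*(-1/67036) = -28004*(-1/67036) = 7001/16759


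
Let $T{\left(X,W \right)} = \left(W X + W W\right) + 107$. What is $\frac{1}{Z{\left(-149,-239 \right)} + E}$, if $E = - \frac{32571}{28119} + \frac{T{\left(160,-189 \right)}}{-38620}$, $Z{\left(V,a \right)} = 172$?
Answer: $\frac{12928045}{2206778252} \approx 0.0058583$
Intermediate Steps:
$T{\left(X,W \right)} = 107 + W^{2} + W X$ ($T{\left(X,W \right)} = \left(W X + W^{2}\right) + 107 = \left(W^{2} + W X\right) + 107 = 107 + W^{2} + W X$)
$E = - \frac{16845488}{12928045}$ ($E = - \frac{32571}{28119} + \frac{107 + \left(-189\right)^{2} - 30240}{-38620} = \left(-32571\right) \frac{1}{28119} + \left(107 + 35721 - 30240\right) \left(- \frac{1}{38620}\right) = - \frac{1551}{1339} + 5588 \left(- \frac{1}{38620}\right) = - \frac{1551}{1339} - \frac{1397}{9655} = - \frac{16845488}{12928045} \approx -1.303$)
$\frac{1}{Z{\left(-149,-239 \right)} + E} = \frac{1}{172 - \frac{16845488}{12928045}} = \frac{1}{\frac{2206778252}{12928045}} = \frac{12928045}{2206778252}$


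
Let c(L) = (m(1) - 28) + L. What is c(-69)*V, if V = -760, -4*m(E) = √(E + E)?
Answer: 73720 + 190*√2 ≈ 73989.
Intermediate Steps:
m(E) = -√2*√E/4 (m(E) = -√(E + E)/4 = -√2*√E/4)
c(L) = -28 + L - √2/4 (c(L) = (-√2*√1/4 - 28) + L = (-¼*√2*1 - 28) + L = (-√2/4 - 28) + L = (-28 - √2/4) + L = -28 + L - √2/4)
c(-69)*V = (-28 - 69 - √2/4)*(-760) = (-97 - √2/4)*(-760) = 73720 + 190*√2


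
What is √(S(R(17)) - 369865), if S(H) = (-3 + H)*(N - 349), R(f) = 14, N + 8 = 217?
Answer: I*√371405 ≈ 609.43*I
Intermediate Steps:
N = 209 (N = -8 + 217 = 209)
S(H) = 420 - 140*H (S(H) = (-3 + H)*(209 - 349) = (-3 + H)*(-140) = 420 - 140*H)
√(S(R(17)) - 369865) = √((420 - 140*14) - 369865) = √((420 - 1960) - 369865) = √(-1540 - 369865) = √(-371405) = I*√371405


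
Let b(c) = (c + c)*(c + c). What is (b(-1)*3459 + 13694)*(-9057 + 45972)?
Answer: 1016269950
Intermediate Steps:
b(c) = 4*c² (b(c) = (2*c)*(2*c) = 4*c²)
(b(-1)*3459 + 13694)*(-9057 + 45972) = ((4*(-1)²)*3459 + 13694)*(-9057 + 45972) = ((4*1)*3459 + 13694)*36915 = (4*3459 + 13694)*36915 = (13836 + 13694)*36915 = 27530*36915 = 1016269950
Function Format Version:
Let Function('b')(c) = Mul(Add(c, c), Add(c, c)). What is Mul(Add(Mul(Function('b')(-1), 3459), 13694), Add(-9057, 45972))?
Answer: 1016269950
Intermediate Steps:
Function('b')(c) = Mul(4, Pow(c, 2)) (Function('b')(c) = Mul(Mul(2, c), Mul(2, c)) = Mul(4, Pow(c, 2)))
Mul(Add(Mul(Function('b')(-1), 3459), 13694), Add(-9057, 45972)) = Mul(Add(Mul(Mul(4, Pow(-1, 2)), 3459), 13694), Add(-9057, 45972)) = Mul(Add(Mul(Mul(4, 1), 3459), 13694), 36915) = Mul(Add(Mul(4, 3459), 13694), 36915) = Mul(Add(13836, 13694), 36915) = Mul(27530, 36915) = 1016269950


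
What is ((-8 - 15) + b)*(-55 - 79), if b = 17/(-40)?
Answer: 62779/20 ≈ 3138.9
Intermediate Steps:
b = -17/40 (b = 17*(-1/40) = -17/40 ≈ -0.42500)
((-8 - 15) + b)*(-55 - 79) = ((-8 - 15) - 17/40)*(-55 - 79) = (-23 - 17/40)*(-134) = -937/40*(-134) = 62779/20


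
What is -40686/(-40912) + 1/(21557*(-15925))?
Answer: 6983654741719/7022447122600 ≈ 0.99448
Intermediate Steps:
-40686/(-40912) + 1/(21557*(-15925)) = -40686*(-1/40912) + (1/21557)*(-1/15925) = 20343/20456 - 1/343295225 = 6983654741719/7022447122600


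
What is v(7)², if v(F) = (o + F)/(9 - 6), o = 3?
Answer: 100/9 ≈ 11.111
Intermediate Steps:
v(F) = 1 + F/3 (v(F) = (3 + F)/(9 - 6) = (3 + F)/3 = (3 + F)*(⅓) = 1 + F/3)
v(7)² = (1 + (⅓)*7)² = (1 + 7/3)² = (10/3)² = 100/9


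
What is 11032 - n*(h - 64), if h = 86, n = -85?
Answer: 12902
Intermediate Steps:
11032 - n*(h - 64) = 11032 - (-85)*(86 - 64) = 11032 - (-85)*22 = 11032 - 1*(-1870) = 11032 + 1870 = 12902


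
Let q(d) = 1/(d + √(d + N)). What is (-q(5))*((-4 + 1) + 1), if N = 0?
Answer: ½ - √5/10 ≈ 0.27639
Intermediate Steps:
q(d) = 1/(d + √d) (q(d) = 1/(d + √(d + 0)) = 1/(d + √d))
(-q(5))*((-4 + 1) + 1) = (-1/(5 + √5))*((-4 + 1) + 1) = (-1/(5 + √5))*(-3 + 1) = -1/(5 + √5)*(-2) = 2/(5 + √5)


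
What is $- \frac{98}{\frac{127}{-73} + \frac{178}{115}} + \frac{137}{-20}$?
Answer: $\frac{16233493}{32220} \approx 503.83$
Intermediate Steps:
$- \frac{98}{\frac{127}{-73} + \frac{178}{115}} + \frac{137}{-20} = - \frac{98}{127 \left(- \frac{1}{73}\right) + 178 \cdot \frac{1}{115}} + 137 \left(- \frac{1}{20}\right) = - \frac{98}{- \frac{127}{73} + \frac{178}{115}} - \frac{137}{20} = - \frac{98}{- \frac{1611}{8395}} - \frac{137}{20} = \left(-98\right) \left(- \frac{8395}{1611}\right) - \frac{137}{20} = \frac{822710}{1611} - \frac{137}{20} = \frac{16233493}{32220}$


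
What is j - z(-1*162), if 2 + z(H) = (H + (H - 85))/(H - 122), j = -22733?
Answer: -6456013/284 ≈ -22732.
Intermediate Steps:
z(H) = -2 + (-85 + 2*H)/(-122 + H) (z(H) = -2 + (H + (H - 85))/(H - 122) = -2 + (H + (-85 + H))/(-122 + H) = -2 + (-85 + 2*H)/(-122 + H))
j - z(-1*162) = -22733 - 159/(-122 - 1*162) = -22733 - 159/(-122 - 162) = -22733 - 159/(-284) = -22733 - 159*(-1)/284 = -22733 - 1*(-159/284) = -22733 + 159/284 = -6456013/284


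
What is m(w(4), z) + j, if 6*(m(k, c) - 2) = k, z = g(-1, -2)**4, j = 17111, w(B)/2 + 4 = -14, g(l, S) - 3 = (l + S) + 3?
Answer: 17107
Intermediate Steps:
g(l, S) = 6 + S + l (g(l, S) = 3 + ((l + S) + 3) = 3 + ((S + l) + 3) = 3 + (3 + S + l) = 6 + S + l)
w(B) = -36 (w(B) = -8 + 2*(-14) = -8 - 28 = -36)
z = 81 (z = (6 - 2 - 1)**4 = 3**4 = 81)
m(k, c) = 2 + k/6
m(w(4), z) + j = (2 + (1/6)*(-36)) + 17111 = (2 - 6) + 17111 = -4 + 17111 = 17107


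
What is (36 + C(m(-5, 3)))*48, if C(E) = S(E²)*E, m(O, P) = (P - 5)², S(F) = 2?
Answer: 2112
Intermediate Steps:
m(O, P) = (-5 + P)²
C(E) = 2*E
(36 + C(m(-5, 3)))*48 = (36 + 2*(-5 + 3)²)*48 = (36 + 2*(-2)²)*48 = (36 + 2*4)*48 = (36 + 8)*48 = 44*48 = 2112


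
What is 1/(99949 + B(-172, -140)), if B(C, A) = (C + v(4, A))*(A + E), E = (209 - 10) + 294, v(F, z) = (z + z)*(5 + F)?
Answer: -1/850327 ≈ -1.1760e-6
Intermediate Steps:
v(F, z) = 2*z*(5 + F) (v(F, z) = (2*z)*(5 + F) = 2*z*(5 + F))
E = 493 (E = 199 + 294 = 493)
B(C, A) = (493 + A)*(C + 18*A) (B(C, A) = (C + 2*A*(5 + 4))*(A + 493) = (C + 2*A*9)*(493 + A) = (C + 18*A)*(493 + A) = (493 + A)*(C + 18*A))
1/(99949 + B(-172, -140)) = 1/(99949 + (18*(-140)² + 493*(-172) + 8874*(-140) - 140*(-172))) = 1/(99949 + (18*19600 - 84796 - 1242360 + 24080)) = 1/(99949 + (352800 - 84796 - 1242360 + 24080)) = 1/(99949 - 950276) = 1/(-850327) = -1/850327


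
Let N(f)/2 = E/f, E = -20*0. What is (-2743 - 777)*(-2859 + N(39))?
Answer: 10063680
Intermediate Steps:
E = 0
N(f) = 0 (N(f) = 2*(0/f) = 2*0 = 0)
(-2743 - 777)*(-2859 + N(39)) = (-2743 - 777)*(-2859 + 0) = -3520*(-2859) = 10063680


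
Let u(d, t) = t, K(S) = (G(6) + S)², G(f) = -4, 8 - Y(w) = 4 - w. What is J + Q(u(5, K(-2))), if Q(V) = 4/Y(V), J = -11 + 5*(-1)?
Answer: -159/10 ≈ -15.900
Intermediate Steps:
Y(w) = 4 + w (Y(w) = 8 - (4 - w) = 8 + (-4 + w) = 4 + w)
K(S) = (-4 + S)²
J = -16 (J = -11 - 5 = -16)
Q(V) = 4/(4 + V)
J + Q(u(5, K(-2))) = -16 + 4/(4 + (-4 - 2)²) = -16 + 4/(4 + (-6)²) = -16 + 4/(4 + 36) = -16 + 4/40 = -16 + 4*(1/40) = -16 + ⅒ = -159/10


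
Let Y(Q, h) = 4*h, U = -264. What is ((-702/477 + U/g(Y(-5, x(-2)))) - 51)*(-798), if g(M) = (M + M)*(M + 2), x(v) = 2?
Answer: 22890231/530 ≈ 43189.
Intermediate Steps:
g(M) = 2*M*(2 + M) (g(M) = (2*M)*(2 + M) = 2*M*(2 + M))
((-702/477 + U/g(Y(-5, x(-2)))) - 51)*(-798) = ((-702/477 - 264*1/(16*(2 + 4*2))) - 51)*(-798) = ((-702*1/477 - 264*1/(16*(2 + 8))) - 51)*(-798) = ((-78/53 - 264/(2*8*10)) - 51)*(-798) = ((-78/53 - 264/160) - 51)*(-798) = ((-78/53 - 264*1/160) - 51)*(-798) = ((-78/53 - 33/20) - 51)*(-798) = (-3309/1060 - 51)*(-798) = -57369/1060*(-798) = 22890231/530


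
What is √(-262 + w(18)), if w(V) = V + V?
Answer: I*√226 ≈ 15.033*I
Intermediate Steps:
w(V) = 2*V
√(-262 + w(18)) = √(-262 + 2*18) = √(-262 + 36) = √(-226) = I*√226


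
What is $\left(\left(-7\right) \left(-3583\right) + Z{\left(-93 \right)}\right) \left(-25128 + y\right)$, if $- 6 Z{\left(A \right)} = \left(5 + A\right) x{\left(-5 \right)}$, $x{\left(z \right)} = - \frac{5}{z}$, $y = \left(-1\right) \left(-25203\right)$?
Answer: $1882175$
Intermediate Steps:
$y = 25203$
$Z{\left(A \right)} = - \frac{5}{6} - \frac{A}{6}$ ($Z{\left(A \right)} = - \frac{\left(5 + A\right) \left(- \frac{5}{-5}\right)}{6} = - \frac{\left(5 + A\right) \left(\left(-5\right) \left(- \frac{1}{5}\right)\right)}{6} = - \frac{\left(5 + A\right) 1}{6} = - \frac{5 + A}{6} = - \frac{5}{6} - \frac{A}{6}$)
$\left(\left(-7\right) \left(-3583\right) + Z{\left(-93 \right)}\right) \left(-25128 + y\right) = \left(\left(-7\right) \left(-3583\right) - - \frac{44}{3}\right) \left(-25128 + 25203\right) = \left(25081 + \left(- \frac{5}{6} + \frac{31}{2}\right)\right) 75 = \left(25081 + \frac{44}{3}\right) 75 = \frac{75287}{3} \cdot 75 = 1882175$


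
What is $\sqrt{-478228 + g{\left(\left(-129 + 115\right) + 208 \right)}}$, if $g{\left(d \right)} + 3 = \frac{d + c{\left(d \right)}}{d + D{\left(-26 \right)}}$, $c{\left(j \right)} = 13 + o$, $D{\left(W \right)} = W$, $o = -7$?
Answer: $\frac{i \sqrt{210899346}}{21} \approx 691.54 i$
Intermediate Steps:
$c{\left(j \right)} = 6$ ($c{\left(j \right)} = 13 - 7 = 6$)
$g{\left(d \right)} = -3 + \frac{6 + d}{-26 + d}$ ($g{\left(d \right)} = -3 + \frac{d + 6}{d - 26} = -3 + \frac{6 + d}{-26 + d}$)
$\sqrt{-478228 + g{\left(\left(-129 + 115\right) + 208 \right)}} = \sqrt{-478228 + \frac{2 \left(42 - \left(\left(-129 + 115\right) + 208\right)\right)}{-26 + \left(\left(-129 + 115\right) + 208\right)}} = \sqrt{-478228 + \frac{2 \left(42 - \left(-14 + 208\right)\right)}{-26 + \left(-14 + 208\right)}} = \sqrt{-478228 + \frac{2 \left(42 - 194\right)}{-26 + 194}} = \sqrt{-478228 + \frac{2 \left(42 - 194\right)}{168}} = \sqrt{-478228 + 2 \cdot \frac{1}{168} \left(-152\right)} = \sqrt{-478228 - \frac{38}{21}} = \sqrt{- \frac{10042826}{21}} = \frac{i \sqrt{210899346}}{21}$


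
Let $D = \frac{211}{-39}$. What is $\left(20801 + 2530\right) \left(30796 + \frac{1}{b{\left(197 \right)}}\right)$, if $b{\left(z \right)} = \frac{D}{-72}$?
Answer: $\frac{151669324884}{211} \approx 7.1881 \cdot 10^{8}$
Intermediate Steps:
$D = - \frac{211}{39}$ ($D = 211 \left(- \frac{1}{39}\right) = - \frac{211}{39} \approx -5.4103$)
$b{\left(z \right)} = \frac{211}{2808}$ ($b{\left(z \right)} = - \frac{211}{39 \left(-72\right)} = \left(- \frac{211}{39}\right) \left(- \frac{1}{72}\right) = \frac{211}{2808}$)
$\left(20801 + 2530\right) \left(30796 + \frac{1}{b{\left(197 \right)}}\right) = \left(20801 + 2530\right) \left(30796 + \frac{1}{\frac{211}{2808}}\right) = 23331 \left(30796 + \frac{2808}{211}\right) = 23331 \cdot \frac{6500764}{211} = \frac{151669324884}{211}$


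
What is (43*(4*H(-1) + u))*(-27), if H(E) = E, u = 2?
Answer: 2322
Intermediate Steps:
(43*(4*H(-1) + u))*(-27) = (43*(4*(-1) + 2))*(-27) = (43*(-4 + 2))*(-27) = (43*(-2))*(-27) = -86*(-27) = 2322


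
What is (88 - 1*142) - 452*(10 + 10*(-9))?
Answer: 36106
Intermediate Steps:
(88 - 1*142) - 452*(10 + 10*(-9)) = (88 - 142) - 452*(10 - 90) = -54 - 452*(-80) = -54 + 36160 = 36106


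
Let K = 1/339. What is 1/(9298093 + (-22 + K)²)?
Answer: 114921/1068601752502 ≈ 1.0754e-7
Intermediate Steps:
K = 1/339 ≈ 0.0029499
1/(9298093 + (-22 + K)²) = 1/(9298093 + (-22 + 1/339)²) = 1/(9298093 + (-7457/339)²) = 1/(9298093 + 55606849/114921) = 1/(1068601752502/114921) = 114921/1068601752502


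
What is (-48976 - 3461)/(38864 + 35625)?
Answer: -52437/74489 ≈ -0.70396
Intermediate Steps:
(-48976 - 3461)/(38864 + 35625) = -52437/74489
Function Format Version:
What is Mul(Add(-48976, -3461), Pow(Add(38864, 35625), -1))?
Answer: Rational(-52437, 74489) ≈ -0.70396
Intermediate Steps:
Mul(Add(-48976, -3461), Pow(Add(38864, 35625), -1)) = Mul(-52437, Pow(74489, -1)) = Mul(-52437, Rational(1, 74489)) = Rational(-52437, 74489)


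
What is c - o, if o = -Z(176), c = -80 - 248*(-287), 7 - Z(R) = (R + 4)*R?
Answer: 39423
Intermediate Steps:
Z(R) = 7 - R*(4 + R) (Z(R) = 7 - (R + 4)*R = 7 - (4 + R)*R = 7 - R*(4 + R))
c = 71096 (c = -80 + 71176 = 71096)
o = 31673 (o = -(7 - 1*176² - 4*176) = -(7 - 1*30976 - 704) = -(7 - 30976 - 704) = -1*(-31673) = 31673)
c - o = 71096 - 1*31673 = 71096 - 31673 = 39423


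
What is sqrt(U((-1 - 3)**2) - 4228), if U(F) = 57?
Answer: I*sqrt(4171) ≈ 64.583*I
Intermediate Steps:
sqrt(U((-1 - 3)**2) - 4228) = sqrt(57 - 4228) = sqrt(-4171) = I*sqrt(4171)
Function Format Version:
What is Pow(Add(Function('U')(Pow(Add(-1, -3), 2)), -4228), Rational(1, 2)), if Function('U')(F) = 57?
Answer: Mul(I, Pow(4171, Rational(1, 2))) ≈ Mul(64.583, I)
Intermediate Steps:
Pow(Add(Function('U')(Pow(Add(-1, -3), 2)), -4228), Rational(1, 2)) = Pow(Add(57, -4228), Rational(1, 2)) = Pow(-4171, Rational(1, 2)) = Mul(I, Pow(4171, Rational(1, 2)))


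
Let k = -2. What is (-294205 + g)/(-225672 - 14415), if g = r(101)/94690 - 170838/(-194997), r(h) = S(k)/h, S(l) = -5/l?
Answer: 73154477507912125/59698140219723588 ≈ 1.2254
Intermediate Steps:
r(h) = 5/(2*h) (r(h) = (-5/(-2))/h = (-5*(-½))/h = 5/(2*h))
g = 217845621295/248652114524 (g = ((5/2)/101)/94690 - 170838/(-194997) = ((5/2)*(1/101))*(1/94690) - 170838*(-1/194997) = (5/202)*(1/94690) + 56946/64999 = 1/3825476 + 56946/64999 = 217845621295/248652114524 ≈ 0.87611)
(-294205 + g)/(-225672 - 14415) = (-294205 + 217845621295/248652114524)/(-225672 - 14415) = -73154477507912125/248652114524/(-240087) = -73154477507912125/248652114524*(-1/240087) = 73154477507912125/59698140219723588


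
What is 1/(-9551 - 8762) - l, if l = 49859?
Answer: -913067868/18313 ≈ -49859.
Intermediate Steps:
1/(-9551 - 8762) - l = 1/(-9551 - 8762) - 1*49859 = 1/(-18313) - 49859 = -1/18313 - 49859 = -913067868/18313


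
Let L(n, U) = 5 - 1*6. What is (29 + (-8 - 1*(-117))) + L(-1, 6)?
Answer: 137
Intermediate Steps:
L(n, U) = -1 (L(n, U) = 5 - 6 = -1)
(29 + (-8 - 1*(-117))) + L(-1, 6) = (29 + (-8 - 1*(-117))) - 1 = (29 + (-8 + 117)) - 1 = (29 + 109) - 1 = 138 - 1 = 137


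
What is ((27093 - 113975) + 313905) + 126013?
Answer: 353036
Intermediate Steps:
((27093 - 113975) + 313905) + 126013 = (-86882 + 313905) + 126013 = 227023 + 126013 = 353036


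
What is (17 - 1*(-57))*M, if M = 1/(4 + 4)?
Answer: 37/4 ≈ 9.2500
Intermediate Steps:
M = 1/8 ≈ 0.12500
(17 - 1*(-57))*M = (17 - 1*(-57))*(1/8) = (17 + 57)*(1/8) = 74*(1/8) = 37/4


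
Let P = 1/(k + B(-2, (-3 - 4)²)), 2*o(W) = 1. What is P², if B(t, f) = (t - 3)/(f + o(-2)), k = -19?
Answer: 9801/3575881 ≈ 0.0027409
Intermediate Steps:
o(W) = ½ (o(W) = (½)*1 = ½)
B(t, f) = (-3 + t)/(½ + f) (B(t, f) = (t - 3)/(f + ½) = (-3 + t)/(½ + f))
P = -99/1891 (P = 1/(-19 + 2*(-3 - 2)/(1 + 2*(-3 - 4)²)) = 1/(-19 + 2*(-5)/(1 + 2*(-7)²)) = 1/(-19 + 2*(-5)/(1 + 2*49)) = 1/(-19 + 2*(-5)/(1 + 98)) = 1/(-19 + 2*(-5)/99) = 1/(-19 + 2*(1/99)*(-5)) = 1/(-19 - 10/99) = 1/(-1891/99) = -99/1891 ≈ -0.052353)
P² = (-99/1891)² = 9801/3575881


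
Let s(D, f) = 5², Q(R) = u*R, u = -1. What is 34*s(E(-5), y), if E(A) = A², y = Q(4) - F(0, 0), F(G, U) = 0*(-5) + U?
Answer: 850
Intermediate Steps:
F(G, U) = U (F(G, U) = 0 + U = U)
Q(R) = -R
y = -4 (y = -1*4 - 1*0 = -4 + 0 = -4)
s(D, f) = 25
34*s(E(-5), y) = 34*25 = 850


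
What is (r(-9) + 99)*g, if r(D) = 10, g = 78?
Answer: 8502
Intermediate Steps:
(r(-9) + 99)*g = (10 + 99)*78 = 109*78 = 8502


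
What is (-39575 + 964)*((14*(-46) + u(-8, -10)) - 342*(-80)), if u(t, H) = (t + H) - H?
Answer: -1031222588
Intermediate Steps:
u(t, H) = t (u(t, H) = (H + t) - H = t)
(-39575 + 964)*((14*(-46) + u(-8, -10)) - 342*(-80)) = (-39575 + 964)*((14*(-46) - 8) - 342*(-80)) = -38611*((-644 - 8) + 27360) = -38611*(-652 + 27360) = -38611*26708 = -1031222588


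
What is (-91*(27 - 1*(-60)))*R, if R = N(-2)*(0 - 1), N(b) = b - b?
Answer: 0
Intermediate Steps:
N(b) = 0
R = 0 (R = 0*(0 - 1) = 0*(-1) = 0)
(-91*(27 - 1*(-60)))*R = -91*(27 - 1*(-60))*0 = -91*(27 + 60)*0 = -91*87*0 = -7917*0 = 0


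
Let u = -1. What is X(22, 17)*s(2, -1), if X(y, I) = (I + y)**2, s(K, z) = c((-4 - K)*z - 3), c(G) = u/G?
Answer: -507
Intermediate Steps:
c(G) = -1/G
s(K, z) = -1/(-3 + z*(-4 - K)) (s(K, z) = -1/((-4 - K)*z - 3) = -1/(z*(-4 - K) - 3) = -1/(-3 + z*(-4 - K)))
X(22, 17)*s(2, -1) = (17 + 22)**2/(3 + 4*(-1) + 2*(-1)) = 39**2/(3 - 4 - 2) = 1521/(-3) = 1521*(-1/3) = -507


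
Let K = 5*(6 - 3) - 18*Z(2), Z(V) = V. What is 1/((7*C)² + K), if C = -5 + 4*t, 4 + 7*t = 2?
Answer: 1/1828 ≈ 0.00054705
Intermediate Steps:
t = -2/7 (t = -4/7 + (⅐)*2 = -4/7 + 2/7 = -2/7 ≈ -0.28571)
C = -43/7 (C = -5 + 4*(-2/7) = -5 - 8/7 = -43/7 ≈ -6.1429)
K = -21 (K = 5*(6 - 3) - 18*2 = 5*3 - 36 = 15 - 36 = -21)
1/((7*C)² + K) = 1/((7*(-43/7))² - 21) = 1/((-43)² - 21) = 1/(1849 - 21) = 1/1828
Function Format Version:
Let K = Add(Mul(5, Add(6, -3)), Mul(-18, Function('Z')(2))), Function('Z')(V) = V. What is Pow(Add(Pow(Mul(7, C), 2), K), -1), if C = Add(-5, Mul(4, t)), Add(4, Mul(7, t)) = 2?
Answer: Rational(1, 1828) ≈ 0.00054705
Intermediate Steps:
t = Rational(-2, 7) (t = Add(Rational(-4, 7), Mul(Rational(1, 7), 2)) = Add(Rational(-4, 7), Rational(2, 7)) = Rational(-2, 7) ≈ -0.28571)
C = Rational(-43, 7) (C = Add(-5, Mul(4, Rational(-2, 7))) = Add(-5, Rational(-8, 7)) = Rational(-43, 7) ≈ -6.1429)
K = -21 (K = Add(Mul(5, Add(6, -3)), Mul(-18, 2)) = Add(Mul(5, 3), -36) = Add(15, -36) = -21)
Pow(Add(Pow(Mul(7, C), 2), K), -1) = Pow(Add(Pow(Mul(7, Rational(-43, 7)), 2), -21), -1) = Pow(Add(Pow(-43, 2), -21), -1) = Pow(Add(1849, -21), -1) = Pow(1828, -1) = Rational(1, 1828)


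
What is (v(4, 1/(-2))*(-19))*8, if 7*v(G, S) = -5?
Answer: 760/7 ≈ 108.57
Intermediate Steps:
v(G, S) = -5/7 (v(G, S) = (⅐)*(-5) = -5/7)
(v(4, 1/(-2))*(-19))*8 = -5/7*(-19)*8 = (95/7)*8 = 760/7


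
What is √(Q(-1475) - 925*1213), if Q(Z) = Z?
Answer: 10*I*√11235 ≈ 1060.0*I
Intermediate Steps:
√(Q(-1475) - 925*1213) = √(-1475 - 925*1213) = √(-1475 - 1122025) = √(-1123500) = 10*I*√11235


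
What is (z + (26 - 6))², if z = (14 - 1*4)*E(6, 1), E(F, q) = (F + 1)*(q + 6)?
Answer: 260100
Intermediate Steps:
E(F, q) = (1 + F)*(6 + q)
z = 490 (z = (14 - 1*4)*(6 + 1 + 6*6 + 6*1) = (14 - 4)*(6 + 1 + 36 + 6) = 10*49 = 490)
(z + (26 - 6))² = (490 + (26 - 6))² = (490 + 20)² = 510² = 260100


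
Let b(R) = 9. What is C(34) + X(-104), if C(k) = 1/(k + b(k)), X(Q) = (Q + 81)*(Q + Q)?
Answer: 205713/43 ≈ 4784.0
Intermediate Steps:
X(Q) = 2*Q*(81 + Q) (X(Q) = (81 + Q)*(2*Q) = 2*Q*(81 + Q))
C(k) = 1/(9 + k) (C(k) = 1/(k + 9) = 1/(9 + k))
C(34) + X(-104) = 1/(9 + 34) + 2*(-104)*(81 - 104) = 1/43 + 2*(-104)*(-23) = 1/43 + 4784 = 205713/43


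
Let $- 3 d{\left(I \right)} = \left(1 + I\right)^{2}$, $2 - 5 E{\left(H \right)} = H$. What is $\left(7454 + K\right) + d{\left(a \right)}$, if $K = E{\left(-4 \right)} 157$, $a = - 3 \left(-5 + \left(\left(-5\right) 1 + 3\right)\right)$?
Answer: $\frac{112216}{15} \approx 7481.1$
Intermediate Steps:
$a = 21$ ($a = - 3 \left(-5 + \left(-5 + 3\right)\right) = - 3 \left(-5 - 2\right) = \left(-3\right) \left(-7\right) = 21$)
$E{\left(H \right)} = \frac{2}{5} - \frac{H}{5}$
$K = \frac{942}{5}$ ($K = \left(\frac{2}{5} - - \frac{4}{5}\right) 157 = \left(\frac{2}{5} + \frac{4}{5}\right) 157 = \frac{6}{5} \cdot 157 = \frac{942}{5} \approx 188.4$)
$d{\left(I \right)} = - \frac{\left(1 + I\right)^{2}}{3}$
$\left(7454 + K\right) + d{\left(a \right)} = \left(7454 + \frac{942}{5}\right) - \frac{\left(1 + 21\right)^{2}}{3} = \frac{38212}{5} - \frac{22^{2}}{3} = \frac{38212}{5} - \frac{484}{3} = \frac{112216}{15}$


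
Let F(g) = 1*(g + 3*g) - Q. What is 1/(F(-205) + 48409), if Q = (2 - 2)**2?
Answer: 1/47589 ≈ 2.1013e-5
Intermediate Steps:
Q = 0 (Q = 0**2 = 0)
F(g) = 4*g (F(g) = 1*(g + 3*g) - 1*0 = 1*(4*g) + 0 = 4*g + 0 = 4*g)
1/(F(-205) + 48409) = 1/(4*(-205) + 48409) = 1/(-820 + 48409) = 1/47589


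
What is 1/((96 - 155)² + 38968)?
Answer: 1/42449 ≈ 2.3558e-5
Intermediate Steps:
1/((96 - 155)² + 38968) = 1/((-59)² + 38968) = 1/(3481 + 38968) = 1/42449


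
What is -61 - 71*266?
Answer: -18947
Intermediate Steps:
-61 - 71*266 = -61 - 18886 = -18947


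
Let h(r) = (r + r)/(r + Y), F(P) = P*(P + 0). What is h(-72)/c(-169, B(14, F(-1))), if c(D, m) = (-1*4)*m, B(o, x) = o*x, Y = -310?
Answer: -9/1337 ≈ -0.0067315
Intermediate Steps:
F(P) = P² (F(P) = P*P = P²)
h(r) = 2*r/(-310 + r) (h(r) = (r + r)/(r - 310) = (2*r)/(-310 + r) = 2*r/(-310 + r))
c(D, m) = -4*m
h(-72)/c(-169, B(14, F(-1))) = (2*(-72)/(-310 - 72))/((-56*(-1)²)) = (2*(-72)/(-382))/((-56)) = (2*(-72)*(-1/382))/((-4*14)) = (72/191)/(-56) = (72/191)*(-1/56) = -9/1337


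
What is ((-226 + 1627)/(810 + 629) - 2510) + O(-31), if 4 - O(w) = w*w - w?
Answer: -5032221/1439 ≈ -3497.0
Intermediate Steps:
O(w) = 4 + w - w**2 (O(w) = 4 - (w*w - w) = 4 - (w**2 - w) = 4 + (w - w**2) = 4 + w - w**2)
((-226 + 1627)/(810 + 629) - 2510) + O(-31) = ((-226 + 1627)/(810 + 629) - 2510) + (4 - 31 - 1*(-31)**2) = (1401/1439 - 2510) + (4 - 31 - 1*961) = (1401*(1/1439) - 2510) + (4 - 31 - 961) = (1401/1439 - 2510) - 988 = -3610489/1439 - 988 = -5032221/1439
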